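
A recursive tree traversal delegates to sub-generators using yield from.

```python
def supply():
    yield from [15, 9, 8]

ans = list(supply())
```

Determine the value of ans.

Step 1: yield from delegates to the iterable, yielding each element.
Step 2: Collected values: [15, 9, 8].
Therefore ans = [15, 9, 8].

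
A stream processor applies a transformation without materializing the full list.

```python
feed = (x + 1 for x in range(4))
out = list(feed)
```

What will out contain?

Step 1: For each x in range(4), compute x+1:
  x=0: 0+1 = 1
  x=1: 1+1 = 2
  x=2: 2+1 = 3
  x=3: 3+1 = 4
Therefore out = [1, 2, 3, 4].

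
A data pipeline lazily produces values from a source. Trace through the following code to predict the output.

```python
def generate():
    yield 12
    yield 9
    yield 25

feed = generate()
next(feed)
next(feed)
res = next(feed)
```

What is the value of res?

Step 1: generate() creates a generator.
Step 2: next(feed) yields 12 (consumed and discarded).
Step 3: next(feed) yields 9 (consumed and discarded).
Step 4: next(feed) yields 25, assigned to res.
Therefore res = 25.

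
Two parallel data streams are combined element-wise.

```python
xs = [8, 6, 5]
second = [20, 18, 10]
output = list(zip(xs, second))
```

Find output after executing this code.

Step 1: zip pairs elements at same index:
  Index 0: (8, 20)
  Index 1: (6, 18)
  Index 2: (5, 10)
Therefore output = [(8, 20), (6, 18), (5, 10)].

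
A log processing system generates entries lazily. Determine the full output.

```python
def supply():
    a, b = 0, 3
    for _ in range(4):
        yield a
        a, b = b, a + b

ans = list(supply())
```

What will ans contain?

Step 1: Fibonacci-like sequence starting with a=0, b=3:
  Iteration 1: yield a=0, then a,b = 3,3
  Iteration 2: yield a=3, then a,b = 3,6
  Iteration 3: yield a=3, then a,b = 6,9
  Iteration 4: yield a=6, then a,b = 9,15
Therefore ans = [0, 3, 3, 6].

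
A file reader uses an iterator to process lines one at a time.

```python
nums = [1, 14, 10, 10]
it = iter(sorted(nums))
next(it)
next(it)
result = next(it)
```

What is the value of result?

Step 1: sorted([1, 14, 10, 10]) = [1, 10, 10, 14].
Step 2: Create iterator and skip 2 elements.
Step 3: next() returns 10.
Therefore result = 10.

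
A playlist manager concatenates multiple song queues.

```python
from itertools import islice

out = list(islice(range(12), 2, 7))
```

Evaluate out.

Step 1: islice(range(12), 2, 7) takes elements at indices [2, 7).
Step 2: Elements: [2, 3, 4, 5, 6].
Therefore out = [2, 3, 4, 5, 6].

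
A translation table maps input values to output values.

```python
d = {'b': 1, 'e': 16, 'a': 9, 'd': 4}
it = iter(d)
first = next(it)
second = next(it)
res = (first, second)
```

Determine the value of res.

Step 1: iter(d) iterates over keys: ['b', 'e', 'a', 'd'].
Step 2: first = next(it) = 'b', second = next(it) = 'e'.
Therefore res = ('b', 'e').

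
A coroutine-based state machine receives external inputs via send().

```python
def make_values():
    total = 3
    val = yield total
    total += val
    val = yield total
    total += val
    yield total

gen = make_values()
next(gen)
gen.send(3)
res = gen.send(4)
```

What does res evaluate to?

Step 1: next() -> yield total=3.
Step 2: send(3) -> val=3, total = 3+3 = 6, yield 6.
Step 3: send(4) -> val=4, total = 6+4 = 10, yield 10.
Therefore res = 10.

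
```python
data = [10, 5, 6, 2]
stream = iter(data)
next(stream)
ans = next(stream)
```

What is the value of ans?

Step 1: Create iterator over [10, 5, 6, 2].
Step 2: next() consumes 10.
Step 3: next() returns 5.
Therefore ans = 5.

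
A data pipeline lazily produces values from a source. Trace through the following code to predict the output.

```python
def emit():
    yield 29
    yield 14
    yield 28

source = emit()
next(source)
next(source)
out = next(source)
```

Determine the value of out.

Step 1: emit() creates a generator.
Step 2: next(source) yields 29 (consumed and discarded).
Step 3: next(source) yields 14 (consumed and discarded).
Step 4: next(source) yields 28, assigned to out.
Therefore out = 28.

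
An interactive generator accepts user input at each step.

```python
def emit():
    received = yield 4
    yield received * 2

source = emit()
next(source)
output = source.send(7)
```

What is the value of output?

Step 1: next(source) advances to first yield, producing 4.
Step 2: send(7) resumes, received = 7.
Step 3: yield received * 2 = 7 * 2 = 14.
Therefore output = 14.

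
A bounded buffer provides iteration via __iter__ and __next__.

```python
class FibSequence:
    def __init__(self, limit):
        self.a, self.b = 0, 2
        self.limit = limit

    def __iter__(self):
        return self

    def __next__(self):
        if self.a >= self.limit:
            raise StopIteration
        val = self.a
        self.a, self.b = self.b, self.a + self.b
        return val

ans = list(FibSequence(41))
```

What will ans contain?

Step 1: Fibonacci-like sequence (a=0, b=2) until >= 41:
  Yield 0, then a,b = 2,2
  Yield 2, then a,b = 2,4
  Yield 2, then a,b = 4,6
  Yield 4, then a,b = 6,10
  Yield 6, then a,b = 10,16
  Yield 10, then a,b = 16,26
  Yield 16, then a,b = 26,42
  Yield 26, then a,b = 42,68
Step 2: 42 >= 41, stop.
Therefore ans = [0, 2, 2, 4, 6, 10, 16, 26].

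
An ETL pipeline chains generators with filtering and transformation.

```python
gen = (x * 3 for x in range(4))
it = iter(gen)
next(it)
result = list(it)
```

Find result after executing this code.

Step 1: Generator produces [0, 3, 6, 9].
Step 2: next(it) consumes first element (0).
Step 3: list(it) collects remaining: [3, 6, 9].
Therefore result = [3, 6, 9].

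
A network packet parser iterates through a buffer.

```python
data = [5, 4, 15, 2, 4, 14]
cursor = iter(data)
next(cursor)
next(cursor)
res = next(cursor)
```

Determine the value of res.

Step 1: Create iterator over [5, 4, 15, 2, 4, 14].
Step 2: next() consumes 5.
Step 3: next() consumes 4.
Step 4: next() returns 15.
Therefore res = 15.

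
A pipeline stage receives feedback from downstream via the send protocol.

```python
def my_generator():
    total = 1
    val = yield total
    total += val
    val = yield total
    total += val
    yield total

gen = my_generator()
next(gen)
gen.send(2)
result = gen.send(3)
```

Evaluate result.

Step 1: next() -> yield total=1.
Step 2: send(2) -> val=2, total = 1+2 = 3, yield 3.
Step 3: send(3) -> val=3, total = 3+3 = 6, yield 6.
Therefore result = 6.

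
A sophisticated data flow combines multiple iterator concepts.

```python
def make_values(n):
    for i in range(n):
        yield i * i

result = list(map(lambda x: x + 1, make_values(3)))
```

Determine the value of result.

Step 1: make_values(3) yields squares: [0, 1, 4].
Step 2: map adds 1 to each: [1, 2, 5].
Therefore result = [1, 2, 5].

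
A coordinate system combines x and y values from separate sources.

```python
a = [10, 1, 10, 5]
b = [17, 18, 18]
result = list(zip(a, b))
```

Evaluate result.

Step 1: zip stops at shortest (len(a)=4, len(b)=3):
  Index 0: (10, 17)
  Index 1: (1, 18)
  Index 2: (10, 18)
Step 2: Last element of a (5) has no pair, dropped.
Therefore result = [(10, 17), (1, 18), (10, 18)].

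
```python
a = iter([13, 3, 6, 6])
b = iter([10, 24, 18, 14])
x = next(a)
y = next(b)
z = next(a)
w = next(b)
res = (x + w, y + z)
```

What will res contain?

Step 1: a iterates [13, 3, 6, 6], b iterates [10, 24, 18, 14].
Step 2: x = next(a) = 13, y = next(b) = 10.
Step 3: z = next(a) = 3, w = next(b) = 24.
Step 4: res = (13 + 24, 10 + 3) = (37, 13).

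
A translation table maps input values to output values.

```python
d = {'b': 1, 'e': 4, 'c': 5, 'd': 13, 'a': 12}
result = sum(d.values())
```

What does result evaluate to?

Step 1: d.values() = [1, 4, 5, 13, 12].
Step 2: sum = 35.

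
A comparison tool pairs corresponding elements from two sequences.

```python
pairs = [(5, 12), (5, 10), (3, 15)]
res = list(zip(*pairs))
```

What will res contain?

Step 1: zip(*pairs) transposes: unzips [(5, 12), (5, 10), (3, 15)] into separate sequences.
Step 2: First elements: (5, 5, 3), second elements: (12, 10, 15).
Therefore res = [(5, 5, 3), (12, 10, 15)].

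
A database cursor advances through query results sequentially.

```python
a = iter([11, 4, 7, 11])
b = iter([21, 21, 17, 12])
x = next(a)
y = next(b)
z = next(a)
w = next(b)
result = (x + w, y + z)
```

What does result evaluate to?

Step 1: a iterates [11, 4, 7, 11], b iterates [21, 21, 17, 12].
Step 2: x = next(a) = 11, y = next(b) = 21.
Step 3: z = next(a) = 4, w = next(b) = 21.
Step 4: result = (11 + 21, 21 + 4) = (32, 25).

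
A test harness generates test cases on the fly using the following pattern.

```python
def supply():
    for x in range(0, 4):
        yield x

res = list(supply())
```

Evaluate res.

Step 1: The generator yields each value from range(0, 4).
Step 2: list() consumes all yields: [0, 1, 2, 3].
Therefore res = [0, 1, 2, 3].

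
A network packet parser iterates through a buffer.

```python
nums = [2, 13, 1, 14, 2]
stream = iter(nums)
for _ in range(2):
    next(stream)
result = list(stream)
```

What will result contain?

Step 1: Create iterator over [2, 13, 1, 14, 2].
Step 2: Advance 2 positions (consuming [2, 13]).
Step 3: list() collects remaining elements: [1, 14, 2].
Therefore result = [1, 14, 2].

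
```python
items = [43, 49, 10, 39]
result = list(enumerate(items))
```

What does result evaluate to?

Step 1: enumerate pairs each element with its index:
  (0, 43)
  (1, 49)
  (2, 10)
  (3, 39)
Therefore result = [(0, 43), (1, 49), (2, 10), (3, 39)].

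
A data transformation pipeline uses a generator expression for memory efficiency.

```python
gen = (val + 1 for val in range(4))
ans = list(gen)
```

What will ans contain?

Step 1: For each val in range(4), compute val+1:
  val=0: 0+1 = 1
  val=1: 1+1 = 2
  val=2: 2+1 = 3
  val=3: 3+1 = 4
Therefore ans = [1, 2, 3, 4].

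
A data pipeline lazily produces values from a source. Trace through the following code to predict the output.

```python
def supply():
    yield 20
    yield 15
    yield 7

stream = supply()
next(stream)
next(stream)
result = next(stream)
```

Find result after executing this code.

Step 1: supply() creates a generator.
Step 2: next(stream) yields 20 (consumed and discarded).
Step 3: next(stream) yields 15 (consumed and discarded).
Step 4: next(stream) yields 7, assigned to result.
Therefore result = 7.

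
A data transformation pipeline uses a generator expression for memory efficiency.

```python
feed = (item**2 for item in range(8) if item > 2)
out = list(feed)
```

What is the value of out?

Step 1: For range(8), keep item > 2, then square:
  item=0: 0 <= 2, excluded
  item=1: 1 <= 2, excluded
  item=2: 2 <= 2, excluded
  item=3: 3 > 2, yield 3**2 = 9
  item=4: 4 > 2, yield 4**2 = 16
  item=5: 5 > 2, yield 5**2 = 25
  item=6: 6 > 2, yield 6**2 = 36
  item=7: 7 > 2, yield 7**2 = 49
Therefore out = [9, 16, 25, 36, 49].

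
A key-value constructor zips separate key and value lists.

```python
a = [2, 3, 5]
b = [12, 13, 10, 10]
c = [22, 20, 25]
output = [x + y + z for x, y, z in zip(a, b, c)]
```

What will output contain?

Step 1: zip three lists (truncates to shortest, len=3):
  2 + 12 + 22 = 36
  3 + 13 + 20 = 36
  5 + 10 + 25 = 40
Therefore output = [36, 36, 40].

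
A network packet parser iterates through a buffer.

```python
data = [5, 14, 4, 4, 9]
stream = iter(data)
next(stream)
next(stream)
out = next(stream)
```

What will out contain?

Step 1: Create iterator over [5, 14, 4, 4, 9].
Step 2: next() consumes 5.
Step 3: next() consumes 14.
Step 4: next() returns 4.
Therefore out = 4.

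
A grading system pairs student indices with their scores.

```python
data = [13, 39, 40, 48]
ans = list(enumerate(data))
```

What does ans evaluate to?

Step 1: enumerate pairs each element with its index:
  (0, 13)
  (1, 39)
  (2, 40)
  (3, 48)
Therefore ans = [(0, 13), (1, 39), (2, 40), (3, 48)].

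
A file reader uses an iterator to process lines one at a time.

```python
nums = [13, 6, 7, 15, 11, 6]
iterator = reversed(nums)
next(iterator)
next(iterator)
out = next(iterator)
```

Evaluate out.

Step 1: reversed([13, 6, 7, 15, 11, 6]) gives iterator: [6, 11, 15, 7, 6, 13].
Step 2: First next() = 6, second next() = 11.
Step 3: Third next() = 15.
Therefore out = 15.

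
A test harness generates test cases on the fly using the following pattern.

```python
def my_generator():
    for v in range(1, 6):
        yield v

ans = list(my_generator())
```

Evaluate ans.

Step 1: The generator yields each value from range(1, 6).
Step 2: list() consumes all yields: [1, 2, 3, 4, 5].
Therefore ans = [1, 2, 3, 4, 5].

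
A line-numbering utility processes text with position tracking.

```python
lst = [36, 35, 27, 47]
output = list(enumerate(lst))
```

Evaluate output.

Step 1: enumerate pairs each element with its index:
  (0, 36)
  (1, 35)
  (2, 27)
  (3, 47)
Therefore output = [(0, 36), (1, 35), (2, 27), (3, 47)].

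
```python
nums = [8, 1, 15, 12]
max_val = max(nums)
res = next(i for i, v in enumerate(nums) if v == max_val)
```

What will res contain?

Step 1: max([8, 1, 15, 12]) = 15.
Step 2: Find first index where value == 15:
  Index 0: 8 != 15
  Index 1: 1 != 15
  Index 2: 15 == 15, found!
Therefore res = 2.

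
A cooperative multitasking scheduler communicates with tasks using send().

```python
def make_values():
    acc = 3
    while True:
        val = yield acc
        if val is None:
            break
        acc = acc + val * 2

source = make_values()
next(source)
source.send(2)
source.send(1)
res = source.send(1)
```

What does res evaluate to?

Step 1: next() -> yield acc=3.
Step 2: send(2) -> val=2, acc = 3 + 2*2 = 7, yield 7.
Step 3: send(1) -> val=1, acc = 7 + 1*2 = 9, yield 9.
Step 4: send(1) -> val=1, acc = 9 + 1*2 = 11, yield 11.
Therefore res = 11.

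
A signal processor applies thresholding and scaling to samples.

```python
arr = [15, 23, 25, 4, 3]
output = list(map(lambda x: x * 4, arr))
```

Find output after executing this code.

Step 1: Apply lambda x: x * 4 to each element:
  15 -> 60
  23 -> 92
  25 -> 100
  4 -> 16
  3 -> 12
Therefore output = [60, 92, 100, 16, 12].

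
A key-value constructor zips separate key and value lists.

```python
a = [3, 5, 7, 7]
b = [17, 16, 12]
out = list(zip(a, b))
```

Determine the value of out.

Step 1: zip stops at shortest (len(a)=4, len(b)=3):
  Index 0: (3, 17)
  Index 1: (5, 16)
  Index 2: (7, 12)
Step 2: Last element of a (7) has no pair, dropped.
Therefore out = [(3, 17), (5, 16), (7, 12)].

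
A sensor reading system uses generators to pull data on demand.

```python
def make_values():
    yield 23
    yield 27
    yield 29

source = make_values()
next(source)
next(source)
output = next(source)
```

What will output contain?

Step 1: make_values() creates a generator.
Step 2: next(source) yields 23 (consumed and discarded).
Step 3: next(source) yields 27 (consumed and discarded).
Step 4: next(source) yields 29, assigned to output.
Therefore output = 29.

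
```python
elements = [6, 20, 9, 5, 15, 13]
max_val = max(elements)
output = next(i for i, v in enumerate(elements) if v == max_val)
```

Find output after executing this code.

Step 1: max([6, 20, 9, 5, 15, 13]) = 20.
Step 2: Find first index where value == 20:
  Index 0: 6 != 20
  Index 1: 20 == 20, found!
Therefore output = 1.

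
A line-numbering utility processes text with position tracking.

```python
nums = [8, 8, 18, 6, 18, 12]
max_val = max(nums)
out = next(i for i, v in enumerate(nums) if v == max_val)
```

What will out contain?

Step 1: max([8, 8, 18, 6, 18, 12]) = 18.
Step 2: Find first index where value == 18:
  Index 0: 8 != 18
  Index 1: 8 != 18
  Index 2: 18 == 18, found!
Therefore out = 2.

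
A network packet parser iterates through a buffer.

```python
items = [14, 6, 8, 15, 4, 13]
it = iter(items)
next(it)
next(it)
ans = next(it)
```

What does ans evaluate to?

Step 1: Create iterator over [14, 6, 8, 15, 4, 13].
Step 2: next() consumes 14.
Step 3: next() consumes 6.
Step 4: next() returns 8.
Therefore ans = 8.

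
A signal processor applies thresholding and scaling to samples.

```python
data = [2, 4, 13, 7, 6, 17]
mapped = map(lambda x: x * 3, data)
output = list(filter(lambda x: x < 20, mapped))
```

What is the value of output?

Step 1: Map x * 3:
  2 -> 6
  4 -> 12
  13 -> 39
  7 -> 21
  6 -> 18
  17 -> 51
Step 2: Filter for < 20:
  6: kept
  12: kept
  39: removed
  21: removed
  18: kept
  51: removed
Therefore output = [6, 12, 18].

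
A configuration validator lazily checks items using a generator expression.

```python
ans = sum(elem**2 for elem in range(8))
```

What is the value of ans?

Step 1: Compute elem**2 for each elem in range(8):
  elem=0: 0**2 = 0
  elem=1: 1**2 = 1
  elem=2: 2**2 = 4
  elem=3: 3**2 = 9
  elem=4: 4**2 = 16
  elem=5: 5**2 = 25
  elem=6: 6**2 = 36
  elem=7: 7**2 = 49
Step 2: sum = 0 + 1 + 4 + 9 + 16 + 25 + 36 + 49 = 140.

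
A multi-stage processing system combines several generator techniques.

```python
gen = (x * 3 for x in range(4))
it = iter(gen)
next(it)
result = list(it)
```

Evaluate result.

Step 1: Generator produces [0, 3, 6, 9].
Step 2: next(it) consumes first element (0).
Step 3: list(it) collects remaining: [3, 6, 9].
Therefore result = [3, 6, 9].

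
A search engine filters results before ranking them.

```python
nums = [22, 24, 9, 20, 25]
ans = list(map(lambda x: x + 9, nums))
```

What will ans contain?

Step 1: Apply lambda x: x + 9 to each element:
  22 -> 31
  24 -> 33
  9 -> 18
  20 -> 29
  25 -> 34
Therefore ans = [31, 33, 18, 29, 34].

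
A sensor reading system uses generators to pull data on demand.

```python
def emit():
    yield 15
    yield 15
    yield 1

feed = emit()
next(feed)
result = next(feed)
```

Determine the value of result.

Step 1: emit() creates a generator.
Step 2: next(feed) yields 15 (consumed and discarded).
Step 3: next(feed) yields 15, assigned to result.
Therefore result = 15.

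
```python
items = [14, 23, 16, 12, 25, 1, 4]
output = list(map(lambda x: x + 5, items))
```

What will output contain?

Step 1: Apply lambda x: x + 5 to each element:
  14 -> 19
  23 -> 28
  16 -> 21
  12 -> 17
  25 -> 30
  1 -> 6
  4 -> 9
Therefore output = [19, 28, 21, 17, 30, 6, 9].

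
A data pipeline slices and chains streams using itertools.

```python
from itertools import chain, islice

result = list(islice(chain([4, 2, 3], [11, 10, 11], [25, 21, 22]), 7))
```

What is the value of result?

Step 1: chain([4, 2, 3], [11, 10, 11], [25, 21, 22]) = [4, 2, 3, 11, 10, 11, 25, 21, 22].
Step 2: islice takes first 7 elements: [4, 2, 3, 11, 10, 11, 25].
Therefore result = [4, 2, 3, 11, 10, 11, 25].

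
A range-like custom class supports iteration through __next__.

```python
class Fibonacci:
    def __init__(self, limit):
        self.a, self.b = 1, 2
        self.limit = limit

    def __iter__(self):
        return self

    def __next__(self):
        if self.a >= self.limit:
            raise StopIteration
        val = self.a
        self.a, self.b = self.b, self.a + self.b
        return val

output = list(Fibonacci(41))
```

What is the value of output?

Step 1: Fibonacci-like sequence (a=1, b=2) until >= 41:
  Yield 1, then a,b = 2,3
  Yield 2, then a,b = 3,5
  Yield 3, then a,b = 5,8
  Yield 5, then a,b = 8,13
  Yield 8, then a,b = 13,21
  Yield 13, then a,b = 21,34
  Yield 21, then a,b = 34,55
  Yield 34, then a,b = 55,89
Step 2: 55 >= 41, stop.
Therefore output = [1, 2, 3, 5, 8, 13, 21, 34].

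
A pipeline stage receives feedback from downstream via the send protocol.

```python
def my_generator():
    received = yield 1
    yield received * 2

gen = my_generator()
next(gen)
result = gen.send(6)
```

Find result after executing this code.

Step 1: next(gen) advances to first yield, producing 1.
Step 2: send(6) resumes, received = 6.
Step 3: yield received * 2 = 6 * 2 = 12.
Therefore result = 12.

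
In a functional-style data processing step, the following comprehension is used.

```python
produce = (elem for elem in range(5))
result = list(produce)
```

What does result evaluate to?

Step 1: Generator expression iterates range(5): [0, 1, 2, 3, 4].
Step 2: list() collects all values.
Therefore result = [0, 1, 2, 3, 4].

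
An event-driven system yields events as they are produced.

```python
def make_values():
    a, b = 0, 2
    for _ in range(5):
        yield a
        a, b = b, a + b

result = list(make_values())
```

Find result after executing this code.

Step 1: Fibonacci-like sequence starting with a=0, b=2:
  Iteration 1: yield a=0, then a,b = 2,2
  Iteration 2: yield a=2, then a,b = 2,4
  Iteration 3: yield a=2, then a,b = 4,6
  Iteration 4: yield a=4, then a,b = 6,10
  Iteration 5: yield a=6, then a,b = 10,16
Therefore result = [0, 2, 2, 4, 6].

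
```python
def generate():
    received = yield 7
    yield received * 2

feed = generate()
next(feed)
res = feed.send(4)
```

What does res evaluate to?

Step 1: next(feed) advances to first yield, producing 7.
Step 2: send(4) resumes, received = 4.
Step 3: yield received * 2 = 4 * 2 = 8.
Therefore res = 8.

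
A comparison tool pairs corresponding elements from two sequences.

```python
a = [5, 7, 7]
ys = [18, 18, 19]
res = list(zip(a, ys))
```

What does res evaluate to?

Step 1: zip pairs elements at same index:
  Index 0: (5, 18)
  Index 1: (7, 18)
  Index 2: (7, 19)
Therefore res = [(5, 18), (7, 18), (7, 19)].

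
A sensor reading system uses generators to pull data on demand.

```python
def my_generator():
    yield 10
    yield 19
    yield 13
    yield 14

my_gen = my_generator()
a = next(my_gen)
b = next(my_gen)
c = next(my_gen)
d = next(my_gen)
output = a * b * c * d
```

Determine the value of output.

Step 1: Create generator and consume all values:
  a = next(my_gen) = 10
  b = next(my_gen) = 19
  c = next(my_gen) = 13
  d = next(my_gen) = 14
Step 2: output = 10 * 19 * 13 * 14 = 34580.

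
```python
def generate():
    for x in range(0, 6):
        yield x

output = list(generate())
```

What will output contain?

Step 1: The generator yields each value from range(0, 6).
Step 2: list() consumes all yields: [0, 1, 2, 3, 4, 5].
Therefore output = [0, 1, 2, 3, 4, 5].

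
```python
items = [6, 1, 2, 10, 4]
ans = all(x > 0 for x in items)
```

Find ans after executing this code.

Step 1: Check x > 0 for each element in [6, 1, 2, 10, 4]:
  6 > 0: True
  1 > 0: True
  2 > 0: True
  10 > 0: True
  4 > 0: True
Step 2: all() returns True.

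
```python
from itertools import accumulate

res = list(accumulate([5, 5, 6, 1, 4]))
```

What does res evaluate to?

Step 1: accumulate computes running sums:
  + 5 = 5
  + 5 = 10
  + 6 = 16
  + 1 = 17
  + 4 = 21
Therefore res = [5, 10, 16, 17, 21].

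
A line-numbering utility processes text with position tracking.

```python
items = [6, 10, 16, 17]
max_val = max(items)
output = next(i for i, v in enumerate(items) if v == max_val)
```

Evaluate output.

Step 1: max([6, 10, 16, 17]) = 17.
Step 2: Find first index where value == 17:
  Index 0: 6 != 17
  Index 1: 10 != 17
  Index 2: 16 != 17
  Index 3: 17 == 17, found!
Therefore output = 3.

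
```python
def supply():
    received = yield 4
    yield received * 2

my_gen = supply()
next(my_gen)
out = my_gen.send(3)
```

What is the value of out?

Step 1: next(my_gen) advances to first yield, producing 4.
Step 2: send(3) resumes, received = 3.
Step 3: yield received * 2 = 3 * 2 = 6.
Therefore out = 6.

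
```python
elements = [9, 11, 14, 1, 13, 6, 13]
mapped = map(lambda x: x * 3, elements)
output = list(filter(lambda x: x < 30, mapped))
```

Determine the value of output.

Step 1: Map x * 3:
  9 -> 27
  11 -> 33
  14 -> 42
  1 -> 3
  13 -> 39
  6 -> 18
  13 -> 39
Step 2: Filter for < 30:
  27: kept
  33: removed
  42: removed
  3: kept
  39: removed
  18: kept
  39: removed
Therefore output = [27, 3, 18].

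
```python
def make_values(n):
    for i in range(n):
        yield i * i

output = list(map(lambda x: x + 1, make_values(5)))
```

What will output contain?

Step 1: make_values(5) yields squares: [0, 1, 4, 9, 16].
Step 2: map adds 1 to each: [1, 2, 5, 10, 17].
Therefore output = [1, 2, 5, 10, 17].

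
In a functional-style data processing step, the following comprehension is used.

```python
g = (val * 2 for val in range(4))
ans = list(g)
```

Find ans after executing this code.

Step 1: For each val in range(4), compute val*2:
  val=0: 0*2 = 0
  val=1: 1*2 = 2
  val=2: 2*2 = 4
  val=3: 3*2 = 6
Therefore ans = [0, 2, 4, 6].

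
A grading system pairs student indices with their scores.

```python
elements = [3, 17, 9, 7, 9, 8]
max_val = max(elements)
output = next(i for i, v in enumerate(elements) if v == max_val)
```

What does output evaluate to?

Step 1: max([3, 17, 9, 7, 9, 8]) = 17.
Step 2: Find first index where value == 17:
  Index 0: 3 != 17
  Index 1: 17 == 17, found!
Therefore output = 1.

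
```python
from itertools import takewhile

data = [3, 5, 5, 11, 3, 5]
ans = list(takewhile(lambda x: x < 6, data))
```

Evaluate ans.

Step 1: takewhile stops at first element >= 6:
  3 < 6: take
  5 < 6: take
  5 < 6: take
  11 >= 6: stop
Therefore ans = [3, 5, 5].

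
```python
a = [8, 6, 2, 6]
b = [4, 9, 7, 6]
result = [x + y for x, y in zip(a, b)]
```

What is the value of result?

Step 1: Add corresponding elements:
  8 + 4 = 12
  6 + 9 = 15
  2 + 7 = 9
  6 + 6 = 12
Therefore result = [12, 15, 9, 12].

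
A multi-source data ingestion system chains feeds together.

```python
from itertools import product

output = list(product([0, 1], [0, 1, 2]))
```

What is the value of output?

Step 1: product([0, 1], [0, 1, 2]) gives all pairs:
  (0, 0)
  (0, 1)
  (0, 2)
  (1, 0)
  (1, 1)
  (1, 2)
Therefore output = [(0, 0), (0, 1), (0, 2), (1, 0), (1, 1), (1, 2)].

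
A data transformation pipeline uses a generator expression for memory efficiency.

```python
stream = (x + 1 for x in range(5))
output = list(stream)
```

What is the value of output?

Step 1: For each x in range(5), compute x+1:
  x=0: 0+1 = 1
  x=1: 1+1 = 2
  x=2: 2+1 = 3
  x=3: 3+1 = 4
  x=4: 4+1 = 5
Therefore output = [1, 2, 3, 4, 5].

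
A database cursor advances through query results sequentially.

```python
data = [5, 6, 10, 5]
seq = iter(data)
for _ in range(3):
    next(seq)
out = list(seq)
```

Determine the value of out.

Step 1: Create iterator over [5, 6, 10, 5].
Step 2: Advance 3 positions (consuming [5, 6, 10]).
Step 3: list() collects remaining elements: [5].
Therefore out = [5].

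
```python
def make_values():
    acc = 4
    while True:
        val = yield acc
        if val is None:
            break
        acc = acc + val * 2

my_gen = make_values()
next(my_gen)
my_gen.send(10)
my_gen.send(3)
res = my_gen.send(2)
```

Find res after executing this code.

Step 1: next() -> yield acc=4.
Step 2: send(10) -> val=10, acc = 4 + 10*2 = 24, yield 24.
Step 3: send(3) -> val=3, acc = 24 + 3*2 = 30, yield 30.
Step 4: send(2) -> val=2, acc = 30 + 2*2 = 34, yield 34.
Therefore res = 34.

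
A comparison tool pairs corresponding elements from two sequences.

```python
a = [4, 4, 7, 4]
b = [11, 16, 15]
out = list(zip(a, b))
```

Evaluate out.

Step 1: zip stops at shortest (len(a)=4, len(b)=3):
  Index 0: (4, 11)
  Index 1: (4, 16)
  Index 2: (7, 15)
Step 2: Last element of a (4) has no pair, dropped.
Therefore out = [(4, 11), (4, 16), (7, 15)].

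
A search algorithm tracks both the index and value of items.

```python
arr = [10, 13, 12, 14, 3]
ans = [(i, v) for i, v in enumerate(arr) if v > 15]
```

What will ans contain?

Step 1: Filter enumerate([10, 13, 12, 14, 3]) keeping v > 15:
  (0, 10): 10 <= 15, excluded
  (1, 13): 13 <= 15, excluded
  (2, 12): 12 <= 15, excluded
  (3, 14): 14 <= 15, excluded
  (4, 3): 3 <= 15, excluded
Therefore ans = [].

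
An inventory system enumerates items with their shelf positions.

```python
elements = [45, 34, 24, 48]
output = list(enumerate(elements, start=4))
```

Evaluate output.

Step 1: enumerate with start=4:
  (4, 45)
  (5, 34)
  (6, 24)
  (7, 48)
Therefore output = [(4, 45), (5, 34), (6, 24), (7, 48)].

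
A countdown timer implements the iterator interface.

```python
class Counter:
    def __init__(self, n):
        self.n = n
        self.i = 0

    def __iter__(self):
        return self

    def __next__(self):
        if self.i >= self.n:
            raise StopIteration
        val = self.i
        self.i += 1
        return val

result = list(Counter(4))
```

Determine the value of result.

Step 1: Counter(4) creates an iterator counting 0 to 3.
Step 2: list() consumes all values: [0, 1, 2, 3].
Therefore result = [0, 1, 2, 3].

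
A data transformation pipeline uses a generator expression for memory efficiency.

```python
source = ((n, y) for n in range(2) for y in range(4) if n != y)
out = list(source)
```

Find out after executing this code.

Step 1: Nested generator over range(2) x range(4) where n != y:
  (0, 0): excluded (n == y)
  (0, 1): included
  (0, 2): included
  (0, 3): included
  (1, 0): included
  (1, 1): excluded (n == y)
  (1, 2): included
  (1, 3): included
Therefore out = [(0, 1), (0, 2), (0, 3), (1, 0), (1, 2), (1, 3)].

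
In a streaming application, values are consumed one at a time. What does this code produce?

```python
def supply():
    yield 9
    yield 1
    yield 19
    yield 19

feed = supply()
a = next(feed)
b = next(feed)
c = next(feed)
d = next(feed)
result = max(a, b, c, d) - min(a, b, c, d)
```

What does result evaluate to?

Step 1: Create generator and consume all values:
  a = next(feed) = 9
  b = next(feed) = 1
  c = next(feed) = 19
  d = next(feed) = 19
Step 2: max = 19, min = 1, result = 19 - 1 = 18.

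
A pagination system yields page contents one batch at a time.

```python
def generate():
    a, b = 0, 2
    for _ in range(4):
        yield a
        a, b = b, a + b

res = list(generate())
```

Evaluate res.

Step 1: Fibonacci-like sequence starting with a=0, b=2:
  Iteration 1: yield a=0, then a,b = 2,2
  Iteration 2: yield a=2, then a,b = 2,4
  Iteration 3: yield a=2, then a,b = 4,6
  Iteration 4: yield a=4, then a,b = 6,10
Therefore res = [0, 2, 2, 4].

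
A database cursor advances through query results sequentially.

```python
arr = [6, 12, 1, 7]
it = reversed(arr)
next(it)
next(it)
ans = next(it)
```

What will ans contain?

Step 1: reversed([6, 12, 1, 7]) gives iterator: [7, 1, 12, 6].
Step 2: First next() = 7, second next() = 1.
Step 3: Third next() = 12.
Therefore ans = 12.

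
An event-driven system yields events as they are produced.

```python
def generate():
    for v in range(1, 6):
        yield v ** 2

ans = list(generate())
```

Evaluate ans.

Step 1: For each v in range(1, 6), yield v**2:
  v=1: yield 1**2 = 1
  v=2: yield 2**2 = 4
  v=3: yield 3**2 = 9
  v=4: yield 4**2 = 16
  v=5: yield 5**2 = 25
Therefore ans = [1, 4, 9, 16, 25].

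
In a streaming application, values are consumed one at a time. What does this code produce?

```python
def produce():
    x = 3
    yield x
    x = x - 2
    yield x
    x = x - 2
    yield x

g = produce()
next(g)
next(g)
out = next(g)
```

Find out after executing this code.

Step 1: Trace through generator execution:
  Yield 1: x starts at 3, yield 3
  Yield 2: x = 3 - 2 = 1, yield 1
  Yield 3: x = 1 - 2 = -1, yield -1
Step 2: First next() gets 3, second next() gets the second value, third next() yields -1.
Therefore out = -1.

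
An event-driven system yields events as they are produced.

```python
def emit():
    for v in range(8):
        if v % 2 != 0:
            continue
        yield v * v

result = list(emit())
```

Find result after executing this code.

Step 1: Only yield v**2 when v is divisible by 2:
  v=0: 0 % 2 == 0, yield 0**2 = 0
  v=2: 2 % 2 == 0, yield 2**2 = 4
  v=4: 4 % 2 == 0, yield 4**2 = 16
  v=6: 6 % 2 == 0, yield 6**2 = 36
Therefore result = [0, 4, 16, 36].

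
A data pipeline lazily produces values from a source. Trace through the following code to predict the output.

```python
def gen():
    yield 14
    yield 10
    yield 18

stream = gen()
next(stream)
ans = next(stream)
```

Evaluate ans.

Step 1: gen() creates a generator.
Step 2: next(stream) yields 14 (consumed and discarded).
Step 3: next(stream) yields 10, assigned to ans.
Therefore ans = 10.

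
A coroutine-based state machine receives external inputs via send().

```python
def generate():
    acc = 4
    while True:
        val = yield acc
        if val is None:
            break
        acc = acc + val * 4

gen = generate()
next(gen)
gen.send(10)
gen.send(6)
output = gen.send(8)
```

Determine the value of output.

Step 1: next() -> yield acc=4.
Step 2: send(10) -> val=10, acc = 4 + 10*4 = 44, yield 44.
Step 3: send(6) -> val=6, acc = 44 + 6*4 = 68, yield 68.
Step 4: send(8) -> val=8, acc = 68 + 8*4 = 100, yield 100.
Therefore output = 100.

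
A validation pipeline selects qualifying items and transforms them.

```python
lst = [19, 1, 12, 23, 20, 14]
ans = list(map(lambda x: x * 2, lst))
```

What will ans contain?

Step 1: Apply lambda x: x * 2 to each element:
  19 -> 38
  1 -> 2
  12 -> 24
  23 -> 46
  20 -> 40
  14 -> 28
Therefore ans = [38, 2, 24, 46, 40, 28].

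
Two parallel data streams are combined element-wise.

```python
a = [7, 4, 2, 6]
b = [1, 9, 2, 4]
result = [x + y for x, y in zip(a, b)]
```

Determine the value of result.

Step 1: Add corresponding elements:
  7 + 1 = 8
  4 + 9 = 13
  2 + 2 = 4
  6 + 4 = 10
Therefore result = [8, 13, 4, 10].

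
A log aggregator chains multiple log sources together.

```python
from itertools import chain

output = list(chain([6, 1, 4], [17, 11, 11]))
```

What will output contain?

Step 1: chain() concatenates iterables: [6, 1, 4] + [17, 11, 11].
Therefore output = [6, 1, 4, 17, 11, 11].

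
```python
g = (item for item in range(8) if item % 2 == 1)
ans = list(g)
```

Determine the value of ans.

Step 1: Filter range(8) keeping only odd values:
  item=0: even, excluded
  item=1: odd, included
  item=2: even, excluded
  item=3: odd, included
  item=4: even, excluded
  item=5: odd, included
  item=6: even, excluded
  item=7: odd, included
Therefore ans = [1, 3, 5, 7].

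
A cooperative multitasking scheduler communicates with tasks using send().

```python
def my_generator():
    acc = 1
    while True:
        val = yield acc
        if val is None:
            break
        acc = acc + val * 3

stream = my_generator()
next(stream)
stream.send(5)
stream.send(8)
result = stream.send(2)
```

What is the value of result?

Step 1: next() -> yield acc=1.
Step 2: send(5) -> val=5, acc = 1 + 5*3 = 16, yield 16.
Step 3: send(8) -> val=8, acc = 16 + 8*3 = 40, yield 40.
Step 4: send(2) -> val=2, acc = 40 + 2*3 = 46, yield 46.
Therefore result = 46.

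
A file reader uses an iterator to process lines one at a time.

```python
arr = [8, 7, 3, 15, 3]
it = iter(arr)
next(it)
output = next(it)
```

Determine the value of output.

Step 1: Create iterator over [8, 7, 3, 15, 3].
Step 2: next() consumes 8.
Step 3: next() returns 7.
Therefore output = 7.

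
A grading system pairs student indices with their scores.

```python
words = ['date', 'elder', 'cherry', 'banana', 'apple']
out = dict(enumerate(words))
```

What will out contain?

Step 1: enumerate pairs indices with words:
  0 -> 'date'
  1 -> 'elder'
  2 -> 'cherry'
  3 -> 'banana'
  4 -> 'apple'
Therefore out = {0: 'date', 1: 'elder', 2: 'cherry', 3: 'banana', 4: 'apple'}.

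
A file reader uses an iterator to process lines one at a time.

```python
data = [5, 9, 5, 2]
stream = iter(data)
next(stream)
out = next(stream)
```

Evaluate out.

Step 1: Create iterator over [5, 9, 5, 2].
Step 2: next() consumes 5.
Step 3: next() returns 9.
Therefore out = 9.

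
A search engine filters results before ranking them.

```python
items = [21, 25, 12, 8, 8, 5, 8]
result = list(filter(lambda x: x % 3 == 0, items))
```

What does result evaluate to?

Step 1: Filter elements divisible by 3:
  21 % 3 = 0: kept
  25 % 3 = 1: removed
  12 % 3 = 0: kept
  8 % 3 = 2: removed
  8 % 3 = 2: removed
  5 % 3 = 2: removed
  8 % 3 = 2: removed
Therefore result = [21, 12].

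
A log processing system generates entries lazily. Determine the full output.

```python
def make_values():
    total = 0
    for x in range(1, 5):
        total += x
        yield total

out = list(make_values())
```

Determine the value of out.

Step 1: Generator accumulates running sum:
  x=1: total = 1, yield 1
  x=2: total = 3, yield 3
  x=3: total = 6, yield 6
  x=4: total = 10, yield 10
Therefore out = [1, 3, 6, 10].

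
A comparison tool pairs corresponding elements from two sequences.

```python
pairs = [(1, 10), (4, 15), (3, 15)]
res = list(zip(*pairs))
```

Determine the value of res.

Step 1: zip(*pairs) transposes: unzips [(1, 10), (4, 15), (3, 15)] into separate sequences.
Step 2: First elements: (1, 4, 3), second elements: (10, 15, 15).
Therefore res = [(1, 4, 3), (10, 15, 15)].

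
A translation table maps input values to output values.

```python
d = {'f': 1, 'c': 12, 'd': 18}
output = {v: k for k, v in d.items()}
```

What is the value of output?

Step 1: Invert dict (swap keys and values):
  'f': 1 -> 1: 'f'
  'c': 12 -> 12: 'c'
  'd': 18 -> 18: 'd'
Therefore output = {1: 'f', 12: 'c', 18: 'd'}.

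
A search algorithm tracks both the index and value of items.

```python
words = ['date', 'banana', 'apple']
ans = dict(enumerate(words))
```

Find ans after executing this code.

Step 1: enumerate pairs indices with words:
  0 -> 'date'
  1 -> 'banana'
  2 -> 'apple'
Therefore ans = {0: 'date', 1: 'banana', 2: 'apple'}.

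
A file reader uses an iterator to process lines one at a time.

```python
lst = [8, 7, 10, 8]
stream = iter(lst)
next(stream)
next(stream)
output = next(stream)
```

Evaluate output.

Step 1: Create iterator over [8, 7, 10, 8].
Step 2: next() consumes 8.
Step 3: next() consumes 7.
Step 4: next() returns 10.
Therefore output = 10.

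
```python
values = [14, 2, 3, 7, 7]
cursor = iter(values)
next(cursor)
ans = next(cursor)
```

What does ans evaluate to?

Step 1: Create iterator over [14, 2, 3, 7, 7].
Step 2: next() consumes 14.
Step 3: next() returns 2.
Therefore ans = 2.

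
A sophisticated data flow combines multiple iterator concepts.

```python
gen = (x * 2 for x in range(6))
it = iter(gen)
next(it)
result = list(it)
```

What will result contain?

Step 1: Generator produces [0, 2, 4, 6, 8, 10].
Step 2: next(it) consumes first element (0).
Step 3: list(it) collects remaining: [2, 4, 6, 8, 10].
Therefore result = [2, 4, 6, 8, 10].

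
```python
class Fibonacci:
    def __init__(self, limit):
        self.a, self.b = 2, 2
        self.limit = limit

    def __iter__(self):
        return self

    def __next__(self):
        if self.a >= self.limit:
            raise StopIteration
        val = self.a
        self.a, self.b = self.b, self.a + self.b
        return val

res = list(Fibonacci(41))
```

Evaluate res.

Step 1: Fibonacci-like sequence (a=2, b=2) until >= 41:
  Yield 2, then a,b = 2,4
  Yield 2, then a,b = 4,6
  Yield 4, then a,b = 6,10
  Yield 6, then a,b = 10,16
  Yield 10, then a,b = 16,26
  Yield 16, then a,b = 26,42
  Yield 26, then a,b = 42,68
Step 2: 42 >= 41, stop.
Therefore res = [2, 2, 4, 6, 10, 16, 26].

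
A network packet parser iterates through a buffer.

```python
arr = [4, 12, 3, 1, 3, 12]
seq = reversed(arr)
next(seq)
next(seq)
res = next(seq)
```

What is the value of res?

Step 1: reversed([4, 12, 3, 1, 3, 12]) gives iterator: [12, 3, 1, 3, 12, 4].
Step 2: First next() = 12, second next() = 3.
Step 3: Third next() = 1.
Therefore res = 1.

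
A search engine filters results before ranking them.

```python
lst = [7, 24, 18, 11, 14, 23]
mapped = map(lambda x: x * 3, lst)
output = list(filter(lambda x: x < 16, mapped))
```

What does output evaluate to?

Step 1: Map x * 3:
  7 -> 21
  24 -> 72
  18 -> 54
  11 -> 33
  14 -> 42
  23 -> 69
Step 2: Filter for < 16:
  21: removed
  72: removed
  54: removed
  33: removed
  42: removed
  69: removed
Therefore output = [].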